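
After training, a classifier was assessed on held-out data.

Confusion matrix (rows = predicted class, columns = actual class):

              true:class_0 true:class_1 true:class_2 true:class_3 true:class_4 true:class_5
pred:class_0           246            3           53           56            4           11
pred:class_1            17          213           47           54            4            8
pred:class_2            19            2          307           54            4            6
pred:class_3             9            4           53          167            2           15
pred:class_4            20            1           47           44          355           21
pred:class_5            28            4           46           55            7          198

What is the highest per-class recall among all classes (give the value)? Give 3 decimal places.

0.944

Per-class recall (TP/(TP+FN)):
  class_0: TP=246, FN=17+19+9+20+28=93 → 246/339 = 0.7257
  class_1: TP=213, FN=3+2+4+1+4=14 → 213/227 = 0.9383
  class_2: TP=307, FN=53+47+53+47+46=246 → 307/553 = 0.5552
  class_3: TP=167, FN=56+54+54+44+55=263 → 167/430 = 0.3884
  class_4: TP=355, FN=4+4+4+2+7=21 → 355/376 = 0.9441
  class_5: TP=198, FN=11+8+6+15+21=61 → 198/259 = 0.7645
Highest is class 'class_4' with recall = 0.944.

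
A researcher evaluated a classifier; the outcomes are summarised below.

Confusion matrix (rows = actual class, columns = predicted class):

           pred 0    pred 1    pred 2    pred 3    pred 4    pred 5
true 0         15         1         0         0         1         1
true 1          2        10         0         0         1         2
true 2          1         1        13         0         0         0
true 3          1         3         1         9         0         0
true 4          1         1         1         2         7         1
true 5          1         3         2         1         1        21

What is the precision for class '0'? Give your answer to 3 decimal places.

0.714

Take TP from the diagonal, FP from the rest of the '0' prediction marginal, FN from the rest of the '0' actual marginal.
precision = TP/(TP+FP).
0: TP=15, FP=2+1+1+1+1=6 → 15/21 = 0.7143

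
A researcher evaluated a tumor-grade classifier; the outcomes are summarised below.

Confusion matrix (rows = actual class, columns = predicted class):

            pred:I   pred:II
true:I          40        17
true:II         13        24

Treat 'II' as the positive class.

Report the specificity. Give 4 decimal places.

0.7018

Specificity = TN/(TN+FP) = 40/(40+17) = 0.7018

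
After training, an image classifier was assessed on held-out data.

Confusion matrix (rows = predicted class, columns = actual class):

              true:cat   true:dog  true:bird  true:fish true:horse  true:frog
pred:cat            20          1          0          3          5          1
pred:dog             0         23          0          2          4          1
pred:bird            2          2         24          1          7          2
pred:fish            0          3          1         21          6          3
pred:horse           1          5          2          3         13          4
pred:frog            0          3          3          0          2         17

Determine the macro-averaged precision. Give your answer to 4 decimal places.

Per-class precision (TP/(TP+FP)):
  cat: TP=20, FP=1+0+3+5+1=10 → 20/30 = 0.66667
  dog: TP=23, FP=0+0+2+4+1=7 → 23/30 = 0.76667
  bird: TP=24, FP=2+2+1+7+2=14 → 24/38 = 0.63158
  fish: TP=21, FP=0+3+1+6+3=13 → 21/34 = 0.61765
  horse: TP=13, FP=1+5+2+3+4=15 → 13/28 = 0.46429
  frog: TP=17, FP=0+3+3+0+2=8 → 17/25 = 0.68000
Macro-precision = mean = (0.66667 + 0.76667 + 0.63158 + 0.61765 + 0.46429 + 0.68000) / 6 = 0.6378

0.6378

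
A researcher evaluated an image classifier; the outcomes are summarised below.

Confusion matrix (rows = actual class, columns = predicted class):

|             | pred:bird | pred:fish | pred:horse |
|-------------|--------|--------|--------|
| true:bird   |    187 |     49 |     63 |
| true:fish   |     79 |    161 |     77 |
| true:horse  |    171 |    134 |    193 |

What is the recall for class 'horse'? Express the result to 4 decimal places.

0.3876

One-vs-rest for 'horse': TP = diagonal; FP = other classes predicted 'horse'; FN = 'horse' predicted as other.
recall = TP/(TP+FN).
horse: TP=193, FN=171+134=305 → 193/498 = 0.38755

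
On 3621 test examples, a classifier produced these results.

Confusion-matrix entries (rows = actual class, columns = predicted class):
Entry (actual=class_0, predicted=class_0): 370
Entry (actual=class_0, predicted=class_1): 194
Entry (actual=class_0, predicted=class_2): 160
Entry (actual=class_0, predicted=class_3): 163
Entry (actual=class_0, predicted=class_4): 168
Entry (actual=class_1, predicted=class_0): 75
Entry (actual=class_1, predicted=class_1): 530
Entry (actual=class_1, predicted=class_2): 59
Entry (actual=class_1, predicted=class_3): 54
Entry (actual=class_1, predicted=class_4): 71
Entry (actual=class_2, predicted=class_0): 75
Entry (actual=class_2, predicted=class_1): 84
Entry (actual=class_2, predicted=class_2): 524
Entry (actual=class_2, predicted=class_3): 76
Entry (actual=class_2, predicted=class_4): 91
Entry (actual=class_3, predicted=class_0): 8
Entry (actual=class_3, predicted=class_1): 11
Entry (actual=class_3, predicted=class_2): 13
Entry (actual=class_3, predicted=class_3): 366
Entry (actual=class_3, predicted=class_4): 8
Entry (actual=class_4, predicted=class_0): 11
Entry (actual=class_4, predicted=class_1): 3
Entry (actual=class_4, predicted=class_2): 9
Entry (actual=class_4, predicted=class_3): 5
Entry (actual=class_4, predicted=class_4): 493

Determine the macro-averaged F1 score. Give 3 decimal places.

Per-class F1 score (2·TP/(2·TP+FP+FN)):
  class_0: TP=370, FP=75+75+8+11=169, FN=194+160+163+168=685 → 740/1594 = 0.4642
  class_1: TP=530, FP=194+84+11+3=292, FN=75+59+54+71=259 → 1060/1611 = 0.6580
  class_2: TP=524, FP=160+59+13+9=241, FN=75+84+76+91=326 → 1048/1615 = 0.6489
  class_3: TP=366, FP=163+54+76+5=298, FN=8+11+13+8=40 → 732/1070 = 0.6841
  class_4: TP=493, FP=168+71+91+8=338, FN=11+3+9+5=28 → 986/1352 = 0.7293
Macro-F1 score = mean = (0.4642 + 0.6580 + 0.6489 + 0.6841 + 0.7293) / 5 = 0.637

0.637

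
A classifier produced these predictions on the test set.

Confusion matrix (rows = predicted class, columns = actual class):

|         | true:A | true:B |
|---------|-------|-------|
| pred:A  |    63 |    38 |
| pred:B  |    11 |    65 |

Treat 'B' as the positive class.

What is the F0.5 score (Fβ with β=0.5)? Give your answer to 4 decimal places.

0.7985

Fβ = (1+β²)·TP / ((1+β²)·TP + β²·FN + FP), with β²=1/4
= 1.25·65 / (1.25·65 + 0.25·38 + 11) = 0.7985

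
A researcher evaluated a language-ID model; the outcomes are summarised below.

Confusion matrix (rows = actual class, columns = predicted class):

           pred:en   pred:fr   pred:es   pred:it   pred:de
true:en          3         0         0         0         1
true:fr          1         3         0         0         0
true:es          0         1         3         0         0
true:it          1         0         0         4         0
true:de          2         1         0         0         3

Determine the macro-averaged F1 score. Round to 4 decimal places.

Per-class F1 score (2·TP/(2·TP+FP+FN)):
  en: TP=3, FP=1+0+1+2=4, FN=0+0+0+1=1 → 6/11 = 0.54545
  fr: TP=3, FP=0+1+0+1=2, FN=1+0+0+0=1 → 6/9 = 0.66667
  es: TP=3, FP=0+0+0+0=0, FN=0+1+0+0=1 → 6/7 = 0.85714
  it: TP=4, FP=0+0+0+0=0, FN=1+0+0+0=1 → 8/9 = 0.88889
  de: TP=3, FP=1+0+0+0=1, FN=2+1+0+0=3 → 6/10 = 0.60000
Macro-F1 score = mean = (0.54545 + 0.66667 + 0.85714 + 0.88889 + 0.60000) / 5 = 0.7116

0.7116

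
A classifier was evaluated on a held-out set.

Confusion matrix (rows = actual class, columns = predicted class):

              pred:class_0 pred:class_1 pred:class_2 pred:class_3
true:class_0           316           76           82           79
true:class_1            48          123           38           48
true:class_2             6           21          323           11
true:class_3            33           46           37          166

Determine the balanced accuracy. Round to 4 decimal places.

Balanced accuracy = mean of per-class recall.
  class_0: recall = 316/553 = 0.57143
  class_1: recall = 123/257 = 0.47860
  class_2: recall = 323/361 = 0.89474
  class_3: recall = 166/282 = 0.58865
Mean = (0.57143 + 0.47860 + 0.89474 + 0.58865) / 4 = 0.6334

0.6334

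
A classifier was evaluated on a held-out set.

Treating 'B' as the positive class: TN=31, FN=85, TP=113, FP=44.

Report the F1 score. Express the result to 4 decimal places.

0.6366

Precision = TP/(TP+FP) = 113/157 = 0.7197
Recall = TP/(TP+FN) = 113/198 = 0.5707
F1 = 2·TP/(2·TP+FP+FN) = 226/355 = 0.6366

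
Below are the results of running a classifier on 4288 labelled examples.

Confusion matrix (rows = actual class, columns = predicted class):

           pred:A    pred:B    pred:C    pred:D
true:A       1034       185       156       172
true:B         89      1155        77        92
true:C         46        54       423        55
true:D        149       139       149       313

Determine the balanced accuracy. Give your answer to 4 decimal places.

Balanced accuracy = mean of per-class recall.
  A: recall = 1034/1547 = 0.66839
  B: recall = 1155/1413 = 0.81741
  C: recall = 423/578 = 0.73183
  D: recall = 313/750 = 0.41733
Mean = (0.66839 + 0.81741 + 0.73183 + 0.41733) / 4 = 0.6587

0.6587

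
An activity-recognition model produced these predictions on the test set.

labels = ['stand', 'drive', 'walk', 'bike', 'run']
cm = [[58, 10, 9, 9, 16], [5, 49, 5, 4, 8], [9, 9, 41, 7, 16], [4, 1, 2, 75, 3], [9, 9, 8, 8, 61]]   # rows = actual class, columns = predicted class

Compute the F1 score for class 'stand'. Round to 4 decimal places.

0.6203

One-vs-rest for 'stand': TP = diagonal; FP = other classes predicted 'stand'; FN = 'stand' predicted as other.
F1 score = 2·TP/(2·TP+FP+FN).
stand: TP=58, FP=5+9+4+9=27, FN=10+9+9+16=44 → 116/187 = 0.62032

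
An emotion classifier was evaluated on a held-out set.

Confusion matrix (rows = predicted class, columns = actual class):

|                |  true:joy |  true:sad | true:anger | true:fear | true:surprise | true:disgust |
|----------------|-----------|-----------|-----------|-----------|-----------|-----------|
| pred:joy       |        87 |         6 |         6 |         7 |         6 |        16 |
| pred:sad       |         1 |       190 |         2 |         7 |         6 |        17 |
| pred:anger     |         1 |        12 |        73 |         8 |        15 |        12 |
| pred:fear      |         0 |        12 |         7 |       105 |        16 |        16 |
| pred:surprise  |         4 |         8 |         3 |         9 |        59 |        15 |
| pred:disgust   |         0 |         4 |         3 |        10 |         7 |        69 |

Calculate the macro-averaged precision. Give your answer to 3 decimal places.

0.692

Per-class precision (TP/(TP+FP)):
  joy: TP=87, FP=6+6+7+6+16=41 → 87/128 = 0.6797
  sad: TP=190, FP=1+2+7+6+17=33 → 190/223 = 0.8520
  anger: TP=73, FP=1+12+8+15+12=48 → 73/121 = 0.6033
  fear: TP=105, FP=0+12+7+16+16=51 → 105/156 = 0.6731
  surprise: TP=59, FP=4+8+3+9+15=39 → 59/98 = 0.6020
  disgust: TP=69, FP=0+4+3+10+7=24 → 69/93 = 0.7419
Macro-precision = mean = (0.6797 + 0.8520 + 0.6033 + 0.6731 + 0.6020 + 0.7419) / 6 = 0.692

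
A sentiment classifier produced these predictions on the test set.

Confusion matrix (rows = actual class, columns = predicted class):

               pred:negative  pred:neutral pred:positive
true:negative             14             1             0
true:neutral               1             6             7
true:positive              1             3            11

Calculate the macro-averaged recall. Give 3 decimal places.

Per-class recall (TP/(TP+FN)):
  negative: TP=14, FN=1+0=1 → 14/15 = 0.9333
  neutral: TP=6, FN=1+7=8 → 6/14 = 0.4286
  positive: TP=11, FN=1+3=4 → 11/15 = 0.7333
Macro-recall = mean = (0.9333 + 0.4286 + 0.7333) / 3 = 0.698

0.698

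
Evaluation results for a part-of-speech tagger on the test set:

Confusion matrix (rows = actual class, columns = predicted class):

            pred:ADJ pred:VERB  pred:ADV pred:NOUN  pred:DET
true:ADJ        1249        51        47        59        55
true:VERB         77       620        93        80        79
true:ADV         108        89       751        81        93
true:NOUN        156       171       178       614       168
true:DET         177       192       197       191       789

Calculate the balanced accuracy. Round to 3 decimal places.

0.633

Balanced accuracy = mean of per-class recall.
  ADJ: recall = 1249/1461 = 0.8549
  VERB: recall = 620/949 = 0.6533
  ADV: recall = 751/1122 = 0.6693
  NOUN: recall = 614/1287 = 0.4771
  DET: recall = 789/1546 = 0.5103
Mean = (0.8549 + 0.6533 + 0.6693 + 0.4771 + 0.5103) / 5 = 0.633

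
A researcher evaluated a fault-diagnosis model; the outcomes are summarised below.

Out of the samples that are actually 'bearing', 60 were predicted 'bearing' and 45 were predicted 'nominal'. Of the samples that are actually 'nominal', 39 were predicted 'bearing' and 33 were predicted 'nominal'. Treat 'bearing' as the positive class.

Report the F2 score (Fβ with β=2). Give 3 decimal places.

0.578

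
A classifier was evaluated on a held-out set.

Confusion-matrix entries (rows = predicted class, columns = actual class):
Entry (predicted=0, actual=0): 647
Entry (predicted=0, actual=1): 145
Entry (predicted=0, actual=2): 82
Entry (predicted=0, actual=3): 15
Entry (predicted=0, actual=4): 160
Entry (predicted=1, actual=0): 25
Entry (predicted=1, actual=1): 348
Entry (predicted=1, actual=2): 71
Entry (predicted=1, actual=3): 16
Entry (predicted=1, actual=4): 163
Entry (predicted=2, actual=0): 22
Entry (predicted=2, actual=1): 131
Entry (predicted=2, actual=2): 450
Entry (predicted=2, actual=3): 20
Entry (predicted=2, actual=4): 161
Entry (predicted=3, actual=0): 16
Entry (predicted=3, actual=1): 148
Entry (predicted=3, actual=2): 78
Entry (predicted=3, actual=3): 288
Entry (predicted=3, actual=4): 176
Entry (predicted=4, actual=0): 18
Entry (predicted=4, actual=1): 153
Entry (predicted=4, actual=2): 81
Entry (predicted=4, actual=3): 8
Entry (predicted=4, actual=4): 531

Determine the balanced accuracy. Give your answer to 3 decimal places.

Balanced accuracy = mean of per-class recall.
  0: recall = 647/728 = 0.8887
  1: recall = 348/925 = 0.3762
  2: recall = 450/762 = 0.5906
  3: recall = 288/347 = 0.8300
  4: recall = 531/1191 = 0.4458
Mean = (0.8887 + 0.3762 + 0.5906 + 0.8300 + 0.4458) / 5 = 0.626

0.626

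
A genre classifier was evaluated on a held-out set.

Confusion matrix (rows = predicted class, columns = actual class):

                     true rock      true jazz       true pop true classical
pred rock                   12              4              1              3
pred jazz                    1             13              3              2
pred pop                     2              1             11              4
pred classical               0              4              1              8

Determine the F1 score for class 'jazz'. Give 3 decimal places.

Treat 'jazz' as positive and all other classes as negative.
F1 score = 2·TP/(2·TP+FP+FN).
jazz: TP=13, FP=1+3+2=6, FN=4+1+4=9 → 26/41 = 0.6341

0.634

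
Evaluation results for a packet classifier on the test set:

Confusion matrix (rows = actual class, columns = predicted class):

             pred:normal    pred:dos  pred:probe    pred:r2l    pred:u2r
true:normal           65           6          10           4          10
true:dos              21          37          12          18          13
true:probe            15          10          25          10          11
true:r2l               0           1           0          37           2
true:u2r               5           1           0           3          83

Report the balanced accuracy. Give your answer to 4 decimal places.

Balanced accuracy = mean of per-class recall.
  normal: recall = 65/95 = 0.68421
  dos: recall = 37/101 = 0.36634
  probe: recall = 25/71 = 0.35211
  r2l: recall = 37/40 = 0.92500
  u2r: recall = 83/92 = 0.90217
Mean = (0.68421 + 0.36634 + 0.35211 + 0.92500 + 0.90217) / 5 = 0.6460

0.6460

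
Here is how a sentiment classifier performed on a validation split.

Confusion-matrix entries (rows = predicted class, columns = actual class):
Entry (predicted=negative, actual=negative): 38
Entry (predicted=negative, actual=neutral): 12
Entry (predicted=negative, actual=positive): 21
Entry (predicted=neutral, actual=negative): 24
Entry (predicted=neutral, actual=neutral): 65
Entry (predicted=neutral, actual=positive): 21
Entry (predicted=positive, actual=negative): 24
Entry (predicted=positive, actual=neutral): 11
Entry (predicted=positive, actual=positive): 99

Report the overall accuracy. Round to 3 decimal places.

Accuracy = trace / total = (38+65+99=202) / 315 = 202/315 = 0.641

0.641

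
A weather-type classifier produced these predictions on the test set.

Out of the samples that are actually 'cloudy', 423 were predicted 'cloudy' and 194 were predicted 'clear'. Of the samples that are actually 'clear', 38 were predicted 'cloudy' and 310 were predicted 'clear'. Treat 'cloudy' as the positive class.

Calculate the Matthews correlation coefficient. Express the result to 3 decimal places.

0.554

MCC = (TP·TN − FP·FN) / √((TP+FP)(TP+FN)(TN+FP)(TN+FN))
Numerator = 423·310 − 38·194 = 123758
Denominator = √(461·617·348·504) = √49887974304 = 223356.1602
MCC = 123758 / 223356.1602 = 0.554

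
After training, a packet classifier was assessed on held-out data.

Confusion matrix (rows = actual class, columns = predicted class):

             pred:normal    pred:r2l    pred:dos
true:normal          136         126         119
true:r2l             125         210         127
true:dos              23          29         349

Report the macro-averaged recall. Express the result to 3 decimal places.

0.561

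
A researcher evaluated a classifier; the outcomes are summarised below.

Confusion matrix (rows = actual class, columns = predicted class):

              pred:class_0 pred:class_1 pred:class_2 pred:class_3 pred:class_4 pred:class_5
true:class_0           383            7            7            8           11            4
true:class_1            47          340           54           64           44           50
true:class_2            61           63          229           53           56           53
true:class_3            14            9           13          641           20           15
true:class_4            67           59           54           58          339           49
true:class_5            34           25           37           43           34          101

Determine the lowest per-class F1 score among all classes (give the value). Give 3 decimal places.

Per-class F1 score (2·TP/(2·TP+FP+FN)):
  class_0: TP=383, FP=47+61+14+67+34=223, FN=7+7+8+11+4=37 → 766/1026 = 0.7466
  class_1: TP=340, FP=7+63+9+59+25=163, FN=47+54+64+44+50=259 → 680/1102 = 0.6171
  class_2: TP=229, FP=7+54+13+54+37=165, FN=61+63+53+56+53=286 → 458/909 = 0.5039
  class_3: TP=641, FP=8+64+53+58+43=226, FN=14+9+13+20+15=71 → 1282/1579 = 0.8119
  class_4: TP=339, FP=11+44+56+20+34=165, FN=67+59+54+58+49=287 → 678/1130 = 0.6000
  class_5: TP=101, FP=4+50+53+15+49=171, FN=34+25+37+43+34=173 → 202/546 = 0.3700
Lowest is class 'class_5' with F1 score = 0.370.

0.370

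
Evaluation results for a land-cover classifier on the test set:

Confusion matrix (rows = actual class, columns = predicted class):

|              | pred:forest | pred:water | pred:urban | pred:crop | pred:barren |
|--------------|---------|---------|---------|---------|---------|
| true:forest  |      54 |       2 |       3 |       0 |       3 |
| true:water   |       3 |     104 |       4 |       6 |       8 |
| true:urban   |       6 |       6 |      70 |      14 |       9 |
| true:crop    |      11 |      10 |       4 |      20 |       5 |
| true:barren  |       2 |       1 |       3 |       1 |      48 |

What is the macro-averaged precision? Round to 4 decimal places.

Per-class precision (TP/(TP+FP)):
  forest: TP=54, FP=3+6+11+2=22 → 54/76 = 0.71053
  water: TP=104, FP=2+6+10+1=19 → 104/123 = 0.84553
  urban: TP=70, FP=3+4+4+3=14 → 70/84 = 0.83333
  crop: TP=20, FP=0+6+14+1=21 → 20/41 = 0.48780
  barren: TP=48, FP=3+8+9+5=25 → 48/73 = 0.65753
Macro-precision = mean = (0.71053 + 0.84553 + 0.83333 + 0.48780 + 0.65753) / 5 = 0.7069

0.7069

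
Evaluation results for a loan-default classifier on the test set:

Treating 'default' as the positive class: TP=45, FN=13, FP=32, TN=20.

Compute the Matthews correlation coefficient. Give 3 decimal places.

0.175

MCC = (TP·TN − FP·FN) / √((TP+FP)(TP+FN)(TN+FP)(TN+FN))
Numerator = 45·20 − 32·13 = 484
Denominator = √(77·58·52·33) = √7663656 = 2768.3309
MCC = 484 / 2768.3309 = 0.175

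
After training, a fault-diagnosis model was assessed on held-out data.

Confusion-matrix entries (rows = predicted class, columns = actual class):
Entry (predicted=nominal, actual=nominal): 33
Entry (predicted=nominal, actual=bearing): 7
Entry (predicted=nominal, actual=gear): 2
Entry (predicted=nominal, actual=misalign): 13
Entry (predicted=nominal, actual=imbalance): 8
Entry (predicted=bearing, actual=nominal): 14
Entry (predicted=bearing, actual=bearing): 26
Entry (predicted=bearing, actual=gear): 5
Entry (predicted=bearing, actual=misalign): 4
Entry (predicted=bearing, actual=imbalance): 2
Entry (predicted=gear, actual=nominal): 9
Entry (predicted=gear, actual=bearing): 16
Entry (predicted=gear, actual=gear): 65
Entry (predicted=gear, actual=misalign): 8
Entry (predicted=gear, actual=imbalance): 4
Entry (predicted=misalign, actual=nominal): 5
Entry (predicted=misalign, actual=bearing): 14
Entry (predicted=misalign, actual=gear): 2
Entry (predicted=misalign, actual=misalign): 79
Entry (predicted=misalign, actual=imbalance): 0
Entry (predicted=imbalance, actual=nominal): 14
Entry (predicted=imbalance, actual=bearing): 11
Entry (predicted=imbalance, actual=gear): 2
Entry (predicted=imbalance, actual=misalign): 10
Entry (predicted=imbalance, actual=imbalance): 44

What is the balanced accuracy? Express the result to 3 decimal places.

Balanced accuracy = mean of per-class recall.
  nominal: recall = 33/75 = 0.4400
  bearing: recall = 26/74 = 0.3514
  gear: recall = 65/76 = 0.8553
  misalign: recall = 79/114 = 0.6930
  imbalance: recall = 44/58 = 0.7586
Mean = (0.4400 + 0.3514 + 0.8553 + 0.6930 + 0.7586) / 5 = 0.620

0.620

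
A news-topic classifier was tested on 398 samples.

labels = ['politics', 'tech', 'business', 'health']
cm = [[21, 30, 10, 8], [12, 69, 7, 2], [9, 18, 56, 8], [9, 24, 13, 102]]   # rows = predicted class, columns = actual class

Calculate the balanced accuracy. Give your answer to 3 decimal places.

Balanced accuracy = mean of per-class recall.
  politics: recall = 21/51 = 0.4118
  tech: recall = 69/141 = 0.4894
  business: recall = 56/86 = 0.6512
  health: recall = 102/120 = 0.8500
Mean = (0.4118 + 0.4894 + 0.6512 + 0.8500) / 4 = 0.601

0.601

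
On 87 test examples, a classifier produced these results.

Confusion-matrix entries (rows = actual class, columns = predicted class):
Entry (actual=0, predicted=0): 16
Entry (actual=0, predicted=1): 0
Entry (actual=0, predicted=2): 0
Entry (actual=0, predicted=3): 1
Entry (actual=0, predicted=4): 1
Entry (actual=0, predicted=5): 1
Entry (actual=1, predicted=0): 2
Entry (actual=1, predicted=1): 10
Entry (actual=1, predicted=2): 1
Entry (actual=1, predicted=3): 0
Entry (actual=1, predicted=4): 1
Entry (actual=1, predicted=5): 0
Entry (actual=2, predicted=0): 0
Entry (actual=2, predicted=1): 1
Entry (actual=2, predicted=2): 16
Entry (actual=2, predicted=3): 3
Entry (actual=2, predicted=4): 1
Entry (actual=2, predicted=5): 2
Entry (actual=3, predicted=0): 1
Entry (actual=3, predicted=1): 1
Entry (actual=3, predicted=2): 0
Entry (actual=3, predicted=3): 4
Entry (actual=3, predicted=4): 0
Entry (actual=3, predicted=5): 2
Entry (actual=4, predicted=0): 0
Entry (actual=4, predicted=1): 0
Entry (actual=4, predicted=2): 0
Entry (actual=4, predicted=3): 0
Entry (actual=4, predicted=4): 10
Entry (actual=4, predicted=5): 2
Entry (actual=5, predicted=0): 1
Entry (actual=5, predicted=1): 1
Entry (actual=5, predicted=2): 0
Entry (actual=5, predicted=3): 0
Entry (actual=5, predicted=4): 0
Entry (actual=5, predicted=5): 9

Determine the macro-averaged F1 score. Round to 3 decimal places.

Per-class F1 score (2·TP/(2·TP+FP+FN)):
  0: TP=16, FP=2+0+1+0+1=4, FN=0+0+1+1+1=3 → 32/39 = 0.8205
  1: TP=10, FP=0+1+1+0+1=3, FN=2+1+0+1+0=4 → 20/27 = 0.7407
  2: TP=16, FP=0+1+0+0+0=1, FN=0+1+3+1+2=7 → 32/40 = 0.8000
  3: TP=4, FP=1+0+3+0+0=4, FN=1+1+0+0+2=4 → 8/16 = 0.5000
  4: TP=10, FP=1+1+1+0+0=3, FN=0+0+0+0+2=2 → 20/25 = 0.8000
  5: TP=9, FP=1+0+2+2+2=7, FN=1+1+0+0+0=2 → 18/27 = 0.6667
Macro-F1 score = mean = (0.8205 + 0.7407 + 0.8000 + 0.5000 + 0.8000 + 0.6667) / 6 = 0.721

0.721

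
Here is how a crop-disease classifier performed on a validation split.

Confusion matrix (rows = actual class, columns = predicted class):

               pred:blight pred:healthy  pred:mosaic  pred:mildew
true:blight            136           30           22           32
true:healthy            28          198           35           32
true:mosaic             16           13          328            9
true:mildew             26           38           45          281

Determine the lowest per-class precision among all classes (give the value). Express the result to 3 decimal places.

0.660

Per-class precision (TP/(TP+FP)):
  blight: TP=136, FP=28+16+26=70 → 136/206 = 0.6602
  healthy: TP=198, FP=30+13+38=81 → 198/279 = 0.7097
  mosaic: TP=328, FP=22+35+45=102 → 328/430 = 0.7628
  mildew: TP=281, FP=32+32+9=73 → 281/354 = 0.7938
Lowest is class 'blight' with precision = 0.660.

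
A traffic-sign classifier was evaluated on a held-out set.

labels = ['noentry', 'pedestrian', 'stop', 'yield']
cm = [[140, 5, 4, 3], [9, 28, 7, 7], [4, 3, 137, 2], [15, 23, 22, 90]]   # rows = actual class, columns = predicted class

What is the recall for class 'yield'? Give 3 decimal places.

0.600

Take TP from the diagonal, FP from the rest of the 'yield' prediction marginal, FN from the rest of the 'yield' actual marginal.
recall = TP/(TP+FN).
yield: TP=90, FN=15+23+22=60 → 90/150 = 0.6000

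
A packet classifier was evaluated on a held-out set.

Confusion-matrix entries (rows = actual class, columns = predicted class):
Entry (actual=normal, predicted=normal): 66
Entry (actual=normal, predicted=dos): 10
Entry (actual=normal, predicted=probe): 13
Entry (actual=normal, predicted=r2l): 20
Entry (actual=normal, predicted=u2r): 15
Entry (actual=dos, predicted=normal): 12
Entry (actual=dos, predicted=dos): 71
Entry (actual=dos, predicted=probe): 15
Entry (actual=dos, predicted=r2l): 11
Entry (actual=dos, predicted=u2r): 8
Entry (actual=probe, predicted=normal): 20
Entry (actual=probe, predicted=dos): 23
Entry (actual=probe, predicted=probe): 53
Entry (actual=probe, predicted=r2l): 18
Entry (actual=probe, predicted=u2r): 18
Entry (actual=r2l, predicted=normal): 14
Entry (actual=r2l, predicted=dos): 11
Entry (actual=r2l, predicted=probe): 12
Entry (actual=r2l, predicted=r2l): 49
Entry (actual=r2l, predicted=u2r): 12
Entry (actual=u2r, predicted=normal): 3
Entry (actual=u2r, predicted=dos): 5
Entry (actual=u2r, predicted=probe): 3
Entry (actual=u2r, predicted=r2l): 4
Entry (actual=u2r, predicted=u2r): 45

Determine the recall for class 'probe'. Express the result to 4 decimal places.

0.4015

One-vs-rest for 'probe': TP = diagonal; FP = other classes predicted 'probe'; FN = 'probe' predicted as other.
recall = TP/(TP+FN).
probe: TP=53, FN=20+23+18+18=79 → 53/132 = 0.40152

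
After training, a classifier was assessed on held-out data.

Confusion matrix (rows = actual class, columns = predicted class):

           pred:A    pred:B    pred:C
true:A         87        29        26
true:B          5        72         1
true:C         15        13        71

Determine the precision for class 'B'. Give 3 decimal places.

precision = TP/(TP+FP).
B: TP=72, FP=29+13=42 → 72/114 = 0.6316

0.632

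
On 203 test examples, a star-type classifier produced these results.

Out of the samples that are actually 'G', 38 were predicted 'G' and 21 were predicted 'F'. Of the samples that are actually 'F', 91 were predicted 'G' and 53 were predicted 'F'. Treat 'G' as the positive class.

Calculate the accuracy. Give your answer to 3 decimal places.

0.448

Accuracy = (TP+TN)/N = (38+53)/203 = 0.448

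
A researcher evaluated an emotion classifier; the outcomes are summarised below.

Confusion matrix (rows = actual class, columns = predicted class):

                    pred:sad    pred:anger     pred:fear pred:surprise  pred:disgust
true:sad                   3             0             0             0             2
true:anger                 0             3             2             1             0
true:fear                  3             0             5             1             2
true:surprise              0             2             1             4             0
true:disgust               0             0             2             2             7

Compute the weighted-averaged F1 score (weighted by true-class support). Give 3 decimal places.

0.549

Per-class F1 score (2·TP/(2·TP+FP+FN)):
  sad: TP=3, FP=0+3+0+0=3, FN=0+0+0+2=2 → 6/11 = 0.5455
  anger: TP=3, FP=0+0+2+0=2, FN=0+2+1+0=3 → 6/11 = 0.5455
  fear: TP=5, FP=0+2+1+2=5, FN=3+0+1+2=6 → 10/21 = 0.4762
  surprise: TP=4, FP=0+1+1+2=4, FN=0+2+1+0=3 → 8/15 = 0.5333
  disgust: TP=7, FP=2+0+2+0=4, FN=0+0+2+2=4 → 14/22 = 0.6364
Weighted-F1 score = Σ (supportᵢ/N)·F1 scoreᵢ with N=40: (5/40)·0.5455 + (6/40)·0.5455 + (11/40)·0.4762 + (7/40)·0.5333 + (11/40)·0.6364 = 0.549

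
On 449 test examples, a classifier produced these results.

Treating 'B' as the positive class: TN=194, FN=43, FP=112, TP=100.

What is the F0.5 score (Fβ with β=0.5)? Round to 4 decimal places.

Fβ = (1+β²)·TP / ((1+β²)·TP + β²·FN + FP), with β²=1/4
= 1.25·100 / (1.25·100 + 0.25·43 + 112) = 0.5045

0.5045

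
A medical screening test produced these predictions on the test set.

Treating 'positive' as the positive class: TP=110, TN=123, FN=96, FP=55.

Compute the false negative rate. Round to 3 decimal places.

FNR = FN/(FN+TP) = 96/(96+110) = 0.466

0.466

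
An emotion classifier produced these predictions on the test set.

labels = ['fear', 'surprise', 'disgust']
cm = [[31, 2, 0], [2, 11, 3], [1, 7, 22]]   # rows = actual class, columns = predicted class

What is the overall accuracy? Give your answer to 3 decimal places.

Accuracy = trace / total = (31+11+22=64) / 79 = 64/79 = 0.810

0.810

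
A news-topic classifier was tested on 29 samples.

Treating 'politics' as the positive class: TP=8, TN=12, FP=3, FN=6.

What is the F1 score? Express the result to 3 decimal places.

0.640

Precision = TP/(TP+FP) = 8/11 = 0.7273
Recall = TP/(TP+FN) = 8/14 = 0.5714
F1 = 2·TP/(2·TP+FP+FN) = 16/25 = 0.640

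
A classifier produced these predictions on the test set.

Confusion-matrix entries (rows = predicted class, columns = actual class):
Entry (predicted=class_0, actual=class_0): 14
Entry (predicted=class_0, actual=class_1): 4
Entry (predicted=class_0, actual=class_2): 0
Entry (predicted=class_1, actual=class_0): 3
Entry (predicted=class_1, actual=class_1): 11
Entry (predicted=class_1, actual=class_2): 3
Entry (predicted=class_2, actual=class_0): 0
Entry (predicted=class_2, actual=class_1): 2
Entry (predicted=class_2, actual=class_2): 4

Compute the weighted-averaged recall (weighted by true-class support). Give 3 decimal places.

0.707

Per-class recall (TP/(TP+FN)):
  class_0: TP=14, FN=3+0=3 → 14/17 = 0.8235
  class_1: TP=11, FN=4+2=6 → 11/17 = 0.6471
  class_2: TP=4, FN=0+3=3 → 4/7 = 0.5714
Weighted-recall = Σ (supportᵢ/N)·recallᵢ with N=41: (17/41)·0.8235 + (17/41)·0.6471 + (7/41)·0.5714 = 0.707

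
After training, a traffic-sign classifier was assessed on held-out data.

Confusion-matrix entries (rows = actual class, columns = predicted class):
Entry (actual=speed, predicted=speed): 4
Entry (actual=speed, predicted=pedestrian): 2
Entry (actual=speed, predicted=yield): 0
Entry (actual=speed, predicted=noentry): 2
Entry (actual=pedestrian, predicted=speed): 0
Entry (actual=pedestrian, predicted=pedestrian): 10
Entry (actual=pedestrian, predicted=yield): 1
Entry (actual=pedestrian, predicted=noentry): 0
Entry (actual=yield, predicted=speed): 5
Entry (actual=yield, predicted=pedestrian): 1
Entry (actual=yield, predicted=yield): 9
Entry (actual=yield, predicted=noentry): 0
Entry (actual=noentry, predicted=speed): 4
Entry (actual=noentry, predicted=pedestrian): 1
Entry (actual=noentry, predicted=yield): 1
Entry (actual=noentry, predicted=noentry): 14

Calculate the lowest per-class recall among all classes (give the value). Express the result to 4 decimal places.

Per-class recall (TP/(TP+FN)):
  speed: TP=4, FN=2+0+2=4 → 4/8 = 0.50000
  pedestrian: TP=10, FN=0+1+0=1 → 10/11 = 0.90909
  yield: TP=9, FN=5+1+0=6 → 9/15 = 0.60000
  noentry: TP=14, FN=4+1+1=6 → 14/20 = 0.70000
Lowest is class 'speed' with recall = 0.5000.

0.5000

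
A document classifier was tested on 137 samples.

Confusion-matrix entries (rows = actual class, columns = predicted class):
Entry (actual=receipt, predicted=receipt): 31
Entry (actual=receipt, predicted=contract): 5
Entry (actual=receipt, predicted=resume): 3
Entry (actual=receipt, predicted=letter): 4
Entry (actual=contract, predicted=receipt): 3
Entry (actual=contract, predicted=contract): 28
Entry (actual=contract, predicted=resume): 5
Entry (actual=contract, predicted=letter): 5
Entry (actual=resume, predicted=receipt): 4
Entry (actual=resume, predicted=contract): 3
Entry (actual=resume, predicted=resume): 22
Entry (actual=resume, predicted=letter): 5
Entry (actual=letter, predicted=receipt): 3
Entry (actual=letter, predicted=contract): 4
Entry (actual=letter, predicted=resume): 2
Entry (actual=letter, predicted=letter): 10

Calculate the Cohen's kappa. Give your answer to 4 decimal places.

Observed agreement pₒ = trace/N = 91/137 = 0.66423
Expected agreement pₑ = Σ (rowᵢ·colᵢ)/N² = (43·41 + 41·40 + 34·32 + 19·24)/137² = 0.26357
κ = (pₒ − pₑ)/(1 − pₑ) = (0.66423 − 0.26357)/(1 − 0.26357) = 0.5441

0.5441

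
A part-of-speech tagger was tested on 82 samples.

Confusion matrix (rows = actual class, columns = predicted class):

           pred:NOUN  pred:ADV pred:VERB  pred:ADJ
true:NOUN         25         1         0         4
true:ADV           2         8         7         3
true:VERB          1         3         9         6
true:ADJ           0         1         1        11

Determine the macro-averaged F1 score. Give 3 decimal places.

0.610

Per-class F1 score (2·TP/(2·TP+FP+FN)):
  NOUN: TP=25, FP=2+1+0=3, FN=1+0+4=5 → 50/58 = 0.8621
  ADV: TP=8, FP=1+3+1=5, FN=2+7+3=12 → 16/33 = 0.4848
  VERB: TP=9, FP=0+7+1=8, FN=1+3+6=10 → 18/36 = 0.5000
  ADJ: TP=11, FP=4+3+6=13, FN=0+1+1=2 → 22/37 = 0.5946
Macro-F1 score = mean = (0.8621 + 0.4848 + 0.5000 + 0.5946) / 4 = 0.610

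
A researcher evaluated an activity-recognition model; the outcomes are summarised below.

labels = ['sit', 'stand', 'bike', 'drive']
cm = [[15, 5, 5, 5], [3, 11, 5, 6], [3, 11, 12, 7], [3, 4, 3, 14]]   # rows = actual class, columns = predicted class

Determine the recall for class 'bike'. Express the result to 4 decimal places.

0.3636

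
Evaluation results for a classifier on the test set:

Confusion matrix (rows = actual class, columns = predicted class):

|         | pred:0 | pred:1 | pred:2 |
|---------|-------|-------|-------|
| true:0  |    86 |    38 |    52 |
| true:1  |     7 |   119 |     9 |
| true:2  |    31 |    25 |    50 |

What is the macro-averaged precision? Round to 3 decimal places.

0.599

Per-class precision (TP/(TP+FP)):
  0: TP=86, FP=7+31=38 → 86/124 = 0.6935
  1: TP=119, FP=38+25=63 → 119/182 = 0.6538
  2: TP=50, FP=52+9=61 → 50/111 = 0.4505
Macro-precision = mean = (0.6935 + 0.6538 + 0.4505) / 3 = 0.599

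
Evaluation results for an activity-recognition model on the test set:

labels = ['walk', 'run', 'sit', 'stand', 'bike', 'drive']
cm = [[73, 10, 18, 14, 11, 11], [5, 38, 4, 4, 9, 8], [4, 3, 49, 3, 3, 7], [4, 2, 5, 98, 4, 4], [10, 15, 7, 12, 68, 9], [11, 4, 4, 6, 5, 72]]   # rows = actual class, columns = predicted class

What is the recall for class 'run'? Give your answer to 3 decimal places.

Take TP from the diagonal, FP from the rest of the 'run' prediction marginal, FN from the rest of the 'run' actual marginal.
recall = TP/(TP+FN).
run: TP=38, FN=5+4+4+9+8=30 → 38/68 = 0.5588

0.559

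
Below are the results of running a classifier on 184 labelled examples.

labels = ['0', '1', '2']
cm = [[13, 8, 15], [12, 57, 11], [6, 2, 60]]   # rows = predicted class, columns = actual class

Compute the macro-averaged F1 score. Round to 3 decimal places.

0.648

Per-class F1 score (2·TP/(2·TP+FP+FN)):
  0: TP=13, FP=8+15=23, FN=12+6=18 → 26/67 = 0.3881
  1: TP=57, FP=12+11=23, FN=8+2=10 → 114/147 = 0.7755
  2: TP=60, FP=6+2=8, FN=15+11=26 → 120/154 = 0.7792
Macro-F1 score = mean = (0.3881 + 0.7755 + 0.7792) / 3 = 0.648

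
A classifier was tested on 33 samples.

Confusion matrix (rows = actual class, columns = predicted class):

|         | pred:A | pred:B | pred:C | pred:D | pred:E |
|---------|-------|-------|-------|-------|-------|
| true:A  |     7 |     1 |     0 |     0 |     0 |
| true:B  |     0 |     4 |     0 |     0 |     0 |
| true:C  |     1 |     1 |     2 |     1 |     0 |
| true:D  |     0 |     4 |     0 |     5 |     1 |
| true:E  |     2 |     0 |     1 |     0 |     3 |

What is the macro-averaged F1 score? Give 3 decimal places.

0.615

Per-class F1 score (2·TP/(2·TP+FP+FN)):
  A: TP=7, FP=0+1+0+2=3, FN=1+0+0+0=1 → 14/18 = 0.7778
  B: TP=4, FP=1+1+4+0=6, FN=0+0+0+0=0 → 8/14 = 0.5714
  C: TP=2, FP=0+0+0+1=1, FN=1+1+1+0=3 → 4/8 = 0.5000
  D: TP=5, FP=0+0+1+0=1, FN=0+4+0+1=5 → 10/16 = 0.6250
  E: TP=3, FP=0+0+0+1=1, FN=2+0+1+0=3 → 6/10 = 0.6000
Macro-F1 score = mean = (0.7778 + 0.5714 + 0.5000 + 0.6250 + 0.6000) / 5 = 0.615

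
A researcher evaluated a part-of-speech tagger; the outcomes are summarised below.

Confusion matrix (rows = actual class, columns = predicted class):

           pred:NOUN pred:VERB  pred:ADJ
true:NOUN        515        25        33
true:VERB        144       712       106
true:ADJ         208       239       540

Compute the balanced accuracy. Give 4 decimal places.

0.7287

Balanced accuracy = mean of per-class recall.
  NOUN: recall = 515/573 = 0.89878
  VERB: recall = 712/962 = 0.74012
  ADJ: recall = 540/987 = 0.54711
Mean = (0.89878 + 0.74012 + 0.54711) / 3 = 0.7287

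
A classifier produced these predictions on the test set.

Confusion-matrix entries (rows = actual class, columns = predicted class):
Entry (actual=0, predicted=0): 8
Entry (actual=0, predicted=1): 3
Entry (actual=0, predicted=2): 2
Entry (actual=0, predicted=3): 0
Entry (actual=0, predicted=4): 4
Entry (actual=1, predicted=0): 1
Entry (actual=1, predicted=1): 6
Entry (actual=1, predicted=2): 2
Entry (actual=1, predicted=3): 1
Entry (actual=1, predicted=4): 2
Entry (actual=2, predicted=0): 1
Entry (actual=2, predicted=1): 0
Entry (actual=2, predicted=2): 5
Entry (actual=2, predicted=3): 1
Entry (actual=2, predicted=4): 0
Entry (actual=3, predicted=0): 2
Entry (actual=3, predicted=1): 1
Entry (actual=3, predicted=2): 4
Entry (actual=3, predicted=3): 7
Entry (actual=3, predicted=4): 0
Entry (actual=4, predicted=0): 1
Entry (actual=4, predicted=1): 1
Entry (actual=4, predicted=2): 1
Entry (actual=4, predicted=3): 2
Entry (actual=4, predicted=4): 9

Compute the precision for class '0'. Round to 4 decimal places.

Treat '0' as positive and all other classes as negative.
precision = TP/(TP+FP).
0: TP=8, FP=1+1+2+1=5 → 8/13 = 0.61538

0.6154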